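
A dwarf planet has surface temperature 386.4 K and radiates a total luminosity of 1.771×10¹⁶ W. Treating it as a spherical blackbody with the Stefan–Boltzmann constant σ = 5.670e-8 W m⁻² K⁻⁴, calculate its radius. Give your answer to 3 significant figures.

L = 4πR²σT⁴ ⇒ R = √(L/(4πσT⁴)).
σT⁴ = 1263.95 W/m², so R = √(1.771×10¹⁶/(4π×1263.95)) = 1.06×10⁶ m.

R ≈ 1.06×10⁶ m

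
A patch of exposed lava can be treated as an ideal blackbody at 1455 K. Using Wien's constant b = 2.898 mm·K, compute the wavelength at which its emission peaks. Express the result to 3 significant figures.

Wien's displacement law: λ_max = b/T = (2.898×10⁻³ m·K)/(1455 K) = 1.992×10⁻⁶ m.
That is 1.99 μm, in the infrared range.

λ_max ≈ 1.99 μm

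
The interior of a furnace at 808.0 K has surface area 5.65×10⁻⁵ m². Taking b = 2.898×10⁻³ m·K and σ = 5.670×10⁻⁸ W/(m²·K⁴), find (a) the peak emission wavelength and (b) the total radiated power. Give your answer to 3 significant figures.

λ_max ≈ 3.59 μm; P ≈ 1.37 W

(a) λ_max = b/T = 2.898×10⁻³/808.0 = 3.587×10⁻⁶ m = 3.59 μm.
Area A = 5.65×10⁻⁵ m².
(b) P = σAT⁴ = 5.670×10⁻⁸×5.65×10⁻⁵×(808.0)⁴ = 1.37 W.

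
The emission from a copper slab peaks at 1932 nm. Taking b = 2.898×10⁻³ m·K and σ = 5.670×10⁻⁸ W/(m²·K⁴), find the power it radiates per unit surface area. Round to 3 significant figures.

Wien's law: T = b/λ_max = 2.898×10⁻³/1.932×10⁻⁶ = 1500.00 K.
Then I = σT⁴ = 5.670×10⁻⁸×(1500.00)⁴ = 2.87×10⁵ W/m².

I ≈ 2.87×10⁵ W/m²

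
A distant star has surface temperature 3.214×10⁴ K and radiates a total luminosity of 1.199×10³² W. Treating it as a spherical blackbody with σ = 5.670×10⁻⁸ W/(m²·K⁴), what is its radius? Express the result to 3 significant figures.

L = 4πR²σT⁴ ⇒ R = √(L/(4πσT⁴)).
σT⁴ = 6.05016×10¹⁰ W/m², so R = √(1.199×10³²/(4π×6.05016×10¹⁰)) = 1.26×10¹⁰ m.

R ≈ 1.26×10¹⁰ m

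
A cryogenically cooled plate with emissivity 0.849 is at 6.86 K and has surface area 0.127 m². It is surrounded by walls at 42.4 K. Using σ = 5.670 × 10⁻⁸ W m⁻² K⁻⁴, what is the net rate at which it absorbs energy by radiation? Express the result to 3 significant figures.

Net gain ≈ 0.0197 W

Area A = 0.127 m².
Net radiated power P_net = εσA(T⁴ − T₀⁴) = 0.849×5.670×10⁻⁸×0.127×(6.86⁴ − 42.4⁴).
T⁴ − T₀⁴ = 2214.61 − 3.23194×10⁶ = -3.22973×10⁶ K⁴, so P_net = -0.0197 W — negative, meaning a net gain of 0.0197 W.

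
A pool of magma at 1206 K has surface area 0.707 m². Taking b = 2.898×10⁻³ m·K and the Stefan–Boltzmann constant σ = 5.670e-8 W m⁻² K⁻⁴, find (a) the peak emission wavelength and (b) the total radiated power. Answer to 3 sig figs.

(a) λ_max = b/T = 2.898×10⁻³/1206 = 2.403×10⁻⁶ m = 2.40 μm.
Area A = 0.707 m².
(b) P = σAT⁴ = 5.670×10⁻⁸×0.707×(1206)⁴ = 8.48×10⁴ W.

λ_max ≈ 2.40 μm; P ≈ 8.48×10⁴ W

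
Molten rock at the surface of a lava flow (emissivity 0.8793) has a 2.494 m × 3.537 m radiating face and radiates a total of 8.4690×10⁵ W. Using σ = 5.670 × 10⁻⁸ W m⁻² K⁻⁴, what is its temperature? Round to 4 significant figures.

Area A = 2.494 × 3.537 = 8.82128 m².
P = εσAT⁴ ⇒ T = (P/(εσA))^(1/4) = (8.4690×10⁵/(0.8793×5.670×10⁻⁸×8.82128))^(1/4) = 1178 K.

T ≈ 1178 K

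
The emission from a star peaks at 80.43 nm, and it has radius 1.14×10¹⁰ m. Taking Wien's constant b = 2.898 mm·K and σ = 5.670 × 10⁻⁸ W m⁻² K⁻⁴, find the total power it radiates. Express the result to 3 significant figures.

Wien's law: T = b/λ_max = 2.898×10⁻³/8.043×10⁻⁸ = 36031.3 K.
Surface area A = 4πR² = 4π(1.14×10¹⁰ m)² = 1.63313×10²¹ m².
Then P = σAT⁴ = 5.670×10⁻⁸×1.63313×10²¹×(36031.3)⁴ = 1.56×10³² W.

P ≈ 1.56×10³² W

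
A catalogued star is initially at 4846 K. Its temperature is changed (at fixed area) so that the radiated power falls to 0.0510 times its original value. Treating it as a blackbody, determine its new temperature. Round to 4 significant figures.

P ∝ T⁴, so T₂/T₁ = (P₂/P₁)^(1/4) = (0.0510)^(1/4) = 0.475218.
T₂ = 4846 × 0.475218 = 2303 K.

T₂ ≈ 2303 K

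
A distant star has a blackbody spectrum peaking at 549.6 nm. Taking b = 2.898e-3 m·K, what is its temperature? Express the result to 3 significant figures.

T ≈ 5.27×10³ K

Wien's law gives T = b/λ_max = (2.898×10⁻³ m·K)/(5.496×10⁻⁷ m) = 5.27×10³ K.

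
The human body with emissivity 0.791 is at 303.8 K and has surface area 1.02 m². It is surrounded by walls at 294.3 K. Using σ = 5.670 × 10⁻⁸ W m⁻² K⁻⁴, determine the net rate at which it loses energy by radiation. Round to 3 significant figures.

Area A = 1.02 m².
Net radiated power P_net = εσA(T⁴ − T₀⁴) = 0.791×5.670×10⁻⁸×1.02×(303.8⁴ − 294.3⁴).
T⁴ − T₀⁴ = 8.51826×10⁹ − 7.50172×10⁹ = 1.01654×10⁹ K⁴, so P_net = 46.5 W.

Net loss ≈ 46.5 W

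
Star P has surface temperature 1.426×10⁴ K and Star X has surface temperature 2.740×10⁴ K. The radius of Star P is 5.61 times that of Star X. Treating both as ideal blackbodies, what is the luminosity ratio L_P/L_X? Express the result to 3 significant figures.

L_P/L_X ≈ 2.31

L ∝ R²T⁴, so L_P/L_X = (R_P/R_X)²(T_P/T_X)⁴ = (5.61)² × (1.426×10⁴/2.740×10⁴)⁴ = 31.4721 × 0.0733628 = 2.31.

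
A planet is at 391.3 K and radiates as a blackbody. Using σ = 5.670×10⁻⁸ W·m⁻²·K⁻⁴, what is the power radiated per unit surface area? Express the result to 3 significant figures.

Stefan–Boltzmann: I = σT⁴ = 5.670×10⁻⁸ × (391.3)⁴ = 1.33×10³ W/m².

I ≈ 1.33×10³ W/m²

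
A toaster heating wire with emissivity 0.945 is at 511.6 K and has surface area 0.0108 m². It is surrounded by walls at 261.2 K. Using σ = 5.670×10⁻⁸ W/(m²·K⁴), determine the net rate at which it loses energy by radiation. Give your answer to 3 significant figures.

Net loss ≈ 36.9 W

Area A = 0.0108 m².
Net radiated power P_net = εσA(T⁴ − T₀⁴) = 0.945×5.670×10⁻⁸×0.0108×(511.6⁴ − 261.2⁴).
T⁴ − T₀⁴ = 6.85050×10¹⁰ − 4.65471×10⁹ = 6.38503×10¹⁰ K⁴, so P_net = 36.9 W.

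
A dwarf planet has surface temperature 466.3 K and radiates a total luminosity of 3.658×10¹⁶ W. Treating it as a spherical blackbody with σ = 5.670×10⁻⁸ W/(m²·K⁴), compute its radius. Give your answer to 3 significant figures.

L = 4πR²σT⁴ ⇒ R = √(L/(4πσT⁴)).
σT⁴ = 2680.68 W/m², so R = √(3.658×10¹⁶/(4π×2680.68)) = 1.04×10⁶ m.

R ≈ 1.04×10⁶ m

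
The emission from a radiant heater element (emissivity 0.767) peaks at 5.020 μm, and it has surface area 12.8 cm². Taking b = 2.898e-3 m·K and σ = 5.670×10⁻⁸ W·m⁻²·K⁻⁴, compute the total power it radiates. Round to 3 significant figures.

Wien's law: T = b/λ_max = 2.898×10⁻³/5.020×10⁻⁶ = 577.291 K.
Area A = 12.8 cm² = 1.28×10⁻³ m².
Then P = εσAT⁴ = 0.767×5.670×10⁻⁸×1.28×10⁻³×(577.291)⁴ = 6.18 W.

P ≈ 6.18 W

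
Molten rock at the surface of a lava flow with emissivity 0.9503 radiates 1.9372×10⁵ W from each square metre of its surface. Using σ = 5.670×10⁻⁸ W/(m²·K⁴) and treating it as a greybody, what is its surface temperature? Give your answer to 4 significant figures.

I = εσT⁴, so T = (I/εσ)^(1/4) = (1.9372×10⁵/(0.9503×5.670×10⁻⁸))^(1/4) = 1377 K.

T ≈ 1377 K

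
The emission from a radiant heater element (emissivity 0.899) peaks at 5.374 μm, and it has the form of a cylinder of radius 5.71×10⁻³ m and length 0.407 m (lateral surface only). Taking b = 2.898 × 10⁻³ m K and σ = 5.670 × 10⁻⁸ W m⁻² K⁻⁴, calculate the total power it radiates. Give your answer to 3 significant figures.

P ≈ 62.9 W

Wien's law: T = b/λ_max = 2.898×10⁻³/5.374×10⁻⁶ = 539.263 K.
Lateral area A = 2πrL = 2π×5.71×10⁻³×0.407 = 0.0146019 m².
Then P = εσAT⁴ = 0.899×5.670×10⁻⁸×0.0146019×(539.263)⁴ = 62.9 W.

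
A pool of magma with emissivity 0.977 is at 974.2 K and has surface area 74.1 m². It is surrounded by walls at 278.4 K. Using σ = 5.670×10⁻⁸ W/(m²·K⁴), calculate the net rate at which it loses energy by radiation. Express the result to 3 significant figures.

Area A = 74.1 m².
Net radiated power P_net = εσA(T⁴ − T₀⁴) = 0.977×5.670×10⁻⁸×74.1×(974.2⁴ − 278.4⁴).
T⁴ − T₀⁴ = 9.00726×10¹¹ − 6.00727×10⁹ = 8.94719×10¹¹ K⁴, so P_net = 3.67×10⁶ W.

Net loss ≈ 3.67×10⁶ W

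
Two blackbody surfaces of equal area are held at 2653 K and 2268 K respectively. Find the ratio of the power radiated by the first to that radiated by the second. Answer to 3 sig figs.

P₁/P₂ ≈ 1.87

With equal areas, P₁/P₂ = (T₁/T₂)⁴ = (2653/2268)⁴ = 1.87.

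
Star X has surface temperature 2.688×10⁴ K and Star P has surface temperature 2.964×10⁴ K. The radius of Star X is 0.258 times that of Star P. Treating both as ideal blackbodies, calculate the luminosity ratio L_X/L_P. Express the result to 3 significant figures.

L_X/L_P ≈ 0.0450

L ∝ R²T⁴, so L_X/L_P = (R_X/R_P)²(T_X/T_P)⁴ = (0.258)² × (2.688×10⁴/2.964×10⁴)⁴ = 0.066564 × 0.676401 = 0.0450.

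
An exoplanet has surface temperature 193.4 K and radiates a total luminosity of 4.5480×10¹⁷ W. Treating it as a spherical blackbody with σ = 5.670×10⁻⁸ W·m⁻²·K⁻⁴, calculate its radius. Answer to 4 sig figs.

R ≈ 2.136×10⁷ m

L = 4πR²σT⁴ ⇒ R = √(L/(4πσT⁴)).
σT⁴ = 79.3248 W/m², so R = √(4.5480×10¹⁷/(4π×79.3248)) = 2.136×10⁷ m.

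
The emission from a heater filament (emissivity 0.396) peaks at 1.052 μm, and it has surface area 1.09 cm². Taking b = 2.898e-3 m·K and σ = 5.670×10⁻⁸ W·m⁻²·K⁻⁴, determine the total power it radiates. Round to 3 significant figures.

Wien's law: T = b/λ_max = 2.898×10⁻³/1.052×10⁻⁶ = 2754.75 K.
Area A = 1.09 cm² = 1.09×10⁻⁴ m².
Then P = εσAT⁴ = 0.396×5.670×10⁻⁸×1.09×10⁻⁴×(2754.75)⁴ = 141 W.

P ≈ 141 W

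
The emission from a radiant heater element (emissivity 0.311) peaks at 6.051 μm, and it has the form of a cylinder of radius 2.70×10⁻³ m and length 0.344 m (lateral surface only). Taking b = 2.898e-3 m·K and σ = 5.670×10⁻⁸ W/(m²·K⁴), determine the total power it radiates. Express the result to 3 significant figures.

Wien's law: T = b/λ_max = 2.898×10⁻³/6.051×10⁻⁶ = 478.929 K.
Lateral area A = 2πrL = 2π×2.70×10⁻³×0.344 = 5.83582×10⁻³ m².
Then P = εσAT⁴ = 0.311×5.670×10⁻⁸×5.83582×10⁻³×(478.929)⁴ = 5.41 W.

P ≈ 5.41 W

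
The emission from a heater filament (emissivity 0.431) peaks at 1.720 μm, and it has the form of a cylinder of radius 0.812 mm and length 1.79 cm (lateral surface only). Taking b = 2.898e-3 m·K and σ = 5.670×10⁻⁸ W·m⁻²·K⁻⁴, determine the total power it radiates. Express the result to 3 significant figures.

Wien's law: T = b/λ_max = 2.898×10⁻³/1.720×10⁻⁶ = 1684.88 K.
Lateral area A = 2πrL = 2π×8.12×10⁻⁴×0.0179 = 9.13248×10⁻⁵ m².
Then P = εσAT⁴ = 0.431×5.670×10⁻⁸×9.13248×10⁻⁵×(1684.88)⁴ = 18.0 W.

P ≈ 18.0 W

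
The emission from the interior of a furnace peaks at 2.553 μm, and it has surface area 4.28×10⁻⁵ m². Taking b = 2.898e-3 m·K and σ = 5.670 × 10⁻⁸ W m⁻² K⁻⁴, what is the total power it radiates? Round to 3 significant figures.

Wien's law: T = b/λ_max = 2.898×10⁻³/2.553×10⁻⁶ = 1135.14 K.
Area A = 4.28×10⁻⁵ m².
Then P = σAT⁴ = 5.670×10⁻⁸×4.28×10⁻⁵×(1135.14)⁴ = 4.03 W.

P ≈ 4.03 W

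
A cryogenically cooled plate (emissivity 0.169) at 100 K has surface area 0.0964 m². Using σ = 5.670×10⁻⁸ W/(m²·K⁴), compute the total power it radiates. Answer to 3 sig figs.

P ≈ 0.0924 W

Area A = 0.0964 m².
P = εσAT⁴ = 0.169 × 5.670×10⁻⁸ × 0.0964 × (100)⁴ = 0.0924 W.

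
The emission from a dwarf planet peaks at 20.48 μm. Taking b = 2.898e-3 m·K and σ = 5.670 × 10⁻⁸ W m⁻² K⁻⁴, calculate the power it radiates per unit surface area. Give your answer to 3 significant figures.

I ≈ 22.7 W/m²

Wien's law: T = b/λ_max = 2.898×10⁻³/2.048×10⁻⁵ = 141.504 K.
Then I = σT⁴ = 5.670×10⁻⁸×(141.504)⁴ = 22.7 W/m².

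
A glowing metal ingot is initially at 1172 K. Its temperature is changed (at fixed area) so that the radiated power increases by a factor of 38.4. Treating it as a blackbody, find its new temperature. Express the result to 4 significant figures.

T₂ ≈ 2917 K

P ∝ T⁴, so T₂/T₁ = (P₂/P₁)^(1/4) = (38.4)^(1/4) = 2.48933.
T₂ = 1172 × 2.48933 = 2917 K.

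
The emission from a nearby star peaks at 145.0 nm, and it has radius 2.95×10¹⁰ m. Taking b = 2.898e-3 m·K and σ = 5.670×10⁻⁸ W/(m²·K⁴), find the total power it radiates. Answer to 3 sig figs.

Wien's law: T = b/λ_max = 2.898×10⁻³/1.450×10⁻⁷ = 19986.2 K.
Surface area A = 4πR² = 4π(2.95×10¹⁰ m)² = 1.09359×10²² m².
Then P = σAT⁴ = 5.670×10⁻⁸×1.09359×10²²×(19986.2)⁴ = 9.89×10³¹ W.

P ≈ 9.89×10³¹ W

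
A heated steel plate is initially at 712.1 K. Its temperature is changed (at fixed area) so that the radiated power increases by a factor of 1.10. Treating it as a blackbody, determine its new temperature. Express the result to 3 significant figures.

P ∝ T⁴, so T₂/T₁ = (P₂/P₁)^(1/4) = (1.10)^(1/4) = 1.02411.
T₂ = 712.1 × 1.02411 = 729 K.

T₂ ≈ 729 K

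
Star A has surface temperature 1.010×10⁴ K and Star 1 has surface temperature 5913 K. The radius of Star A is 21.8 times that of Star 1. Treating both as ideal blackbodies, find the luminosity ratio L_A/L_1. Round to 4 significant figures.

L_A/L_1 ≈ 4045

L ∝ R²T⁴, so L_A/L_1 = (R_A/R_1)²(T_A/T_1)⁴ = (21.8)² × (1.010×10⁴/5913)⁴ = 475.24 × 8.51244 = 4045.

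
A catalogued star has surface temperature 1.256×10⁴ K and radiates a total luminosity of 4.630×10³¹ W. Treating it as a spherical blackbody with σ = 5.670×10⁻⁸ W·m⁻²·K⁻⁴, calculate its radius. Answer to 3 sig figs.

L = 4πR²σT⁴ ⇒ R = √(L/(4πσT⁴)).
σT⁴ = 1.41105×10⁹ W/m², so R = √(4.630×10³¹/(4π×1.41105×10⁹)) = 5.11×10¹⁰ m.

R ≈ 5.11×10¹⁰ m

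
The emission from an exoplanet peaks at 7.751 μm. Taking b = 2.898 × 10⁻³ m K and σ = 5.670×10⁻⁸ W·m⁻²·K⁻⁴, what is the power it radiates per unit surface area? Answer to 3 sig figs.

I ≈ 1.11×10³ W/m²

Wien's law: T = b/λ_max = 2.898×10⁻³/7.751×10⁻⁶ = 373.887 K.
Then I = σT⁴ = 5.670×10⁻⁸×(373.887)⁴ = 1.11×10³ W/m².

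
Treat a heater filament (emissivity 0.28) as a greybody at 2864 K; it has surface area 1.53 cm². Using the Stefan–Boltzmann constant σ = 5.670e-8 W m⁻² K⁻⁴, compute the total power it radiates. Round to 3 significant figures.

Area A = 1.53 cm² = 1.53×10⁻⁴ m².
P = εσAT⁴ = 0.28 × 5.670×10⁻⁸ × 1.53×10⁻⁴ × (2864)⁴ = 163 W.

P ≈ 163 W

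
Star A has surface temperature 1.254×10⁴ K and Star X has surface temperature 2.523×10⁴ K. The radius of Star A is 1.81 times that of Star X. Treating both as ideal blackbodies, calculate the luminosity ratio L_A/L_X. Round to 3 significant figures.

L ∝ R²T⁴, so L_A/L_X = (R_A/R_X)²(T_A/T_X)⁴ = (1.81)² × (1.254×10⁴/2.523×10⁴)⁴ = 3.2761 × 0.0610269 = 0.200.

L_A/L_X ≈ 0.200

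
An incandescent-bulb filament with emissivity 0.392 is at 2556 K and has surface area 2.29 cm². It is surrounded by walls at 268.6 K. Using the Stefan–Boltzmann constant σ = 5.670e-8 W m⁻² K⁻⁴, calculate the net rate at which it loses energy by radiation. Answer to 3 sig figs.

Net loss ≈ 217 W

Area A = 2.29 cm² = 2.29×10⁻⁴ m².
Net radiated power P_net = εσA(T⁴ − T₀⁴) = 0.392×5.670×10⁻⁸×2.29×10⁻⁴×(2556⁴ − 268.6⁴).
T⁴ − T₀⁴ = 4.26819×10¹³ − 5.20504×10⁹ = 4.26767×10¹³ K⁴, so P_net = 217 W.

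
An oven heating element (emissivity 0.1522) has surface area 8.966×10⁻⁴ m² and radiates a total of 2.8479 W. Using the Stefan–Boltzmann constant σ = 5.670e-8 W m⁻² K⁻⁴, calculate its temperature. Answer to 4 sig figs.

T ≈ 778.9 K

Area A = 8.966×10⁻⁴ m².
P = εσAT⁴ ⇒ T = (P/(εσA))^(1/4) = (2.8479/(0.1522×5.670×10⁻⁸×8.966×10⁻⁴))^(1/4) = 778.9 K.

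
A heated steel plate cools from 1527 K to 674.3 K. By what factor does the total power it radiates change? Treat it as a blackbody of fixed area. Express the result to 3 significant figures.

P₂/P₁ ≈ 0.0380

P ∝ T⁴, so P₂/P₁ = (T₂/T₁)⁴ = (674.3/1527)⁴ = (0.441585)⁴ = 0.0380.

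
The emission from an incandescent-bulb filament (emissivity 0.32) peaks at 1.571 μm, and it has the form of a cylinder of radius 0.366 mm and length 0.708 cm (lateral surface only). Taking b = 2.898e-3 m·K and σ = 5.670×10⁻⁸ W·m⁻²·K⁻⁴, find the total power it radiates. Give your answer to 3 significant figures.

Wien's law: T = b/λ_max = 2.898×10⁻³/1.571×10⁻⁶ = 1844.68 K.
Lateral area A = 2πrL = 2π×3.66×10⁻⁴×7.08×10⁻³ = 1.62815×10⁻⁵ m².
Then P = εσAT⁴ = 0.32×5.670×10⁻⁸×1.62815×10⁻⁵×(1844.68)⁴ = 3.42 W.

P ≈ 3.42 W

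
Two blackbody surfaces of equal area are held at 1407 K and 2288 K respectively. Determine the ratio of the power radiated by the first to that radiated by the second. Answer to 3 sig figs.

P₁/P₂ ≈ 0.143

With equal areas, P₁/P₂ = (T₁/T₂)⁴ = (1407/2288)⁴ = 0.143.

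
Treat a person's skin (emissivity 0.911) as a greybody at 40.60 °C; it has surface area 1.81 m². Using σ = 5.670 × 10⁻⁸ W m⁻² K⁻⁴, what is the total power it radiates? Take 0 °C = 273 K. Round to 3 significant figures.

T = 40.60 °C + 273 = 313.60 K.
Area A = 1.81 m².
P = εσAT⁴ = 0.911 × 5.670×10⁻⁸ × 1.81 × (313.60)⁴ = 904 W.

P ≈ 904 W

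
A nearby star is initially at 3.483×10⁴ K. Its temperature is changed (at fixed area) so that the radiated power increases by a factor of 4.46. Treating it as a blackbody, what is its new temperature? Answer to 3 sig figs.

P ∝ T⁴, so T₂/T₁ = (P₂/P₁)^(1/4) = (4.46)^(1/4) = 1.45323.
T₂ = 3.483×10⁴ × 1.45323 = 5.06×10⁴ K.

T₂ ≈ 5.06×10⁴ K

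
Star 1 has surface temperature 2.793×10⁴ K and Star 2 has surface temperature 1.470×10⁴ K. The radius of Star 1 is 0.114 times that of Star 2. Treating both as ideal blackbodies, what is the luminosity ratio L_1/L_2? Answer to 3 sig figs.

L_1/L_2 ≈ 0.169

L ∝ R²T⁴, so L_1/L_2 = (R_1/R_2)²(T_1/T_2)⁴ = (0.114)² × (2.793×10⁴/1.470×10⁴)⁴ = 0.012996 × 13.0321 = 0.169.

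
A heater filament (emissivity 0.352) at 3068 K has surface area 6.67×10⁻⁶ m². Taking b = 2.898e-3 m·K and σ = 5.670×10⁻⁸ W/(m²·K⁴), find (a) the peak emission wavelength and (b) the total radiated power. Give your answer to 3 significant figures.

(a) λ_max = b/T = 2.898×10⁻³/3068 = 9.446×10⁻⁷ m = 945 nm.
Area A = 6.67×10⁻⁶ m².
(b) P = εσAT⁴ = 0.352×5.670×10⁻⁸×6.67×10⁻⁶×(3068)⁴ = 11.8 W.

λ_max ≈ 945 nm; P ≈ 11.8 W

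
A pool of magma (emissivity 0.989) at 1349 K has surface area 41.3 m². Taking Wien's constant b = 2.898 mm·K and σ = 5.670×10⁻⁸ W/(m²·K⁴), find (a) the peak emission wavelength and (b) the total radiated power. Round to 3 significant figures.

(a) λ_max = b/T = 2.898×10⁻³/1349 = 2.148×10⁻⁶ m = 2.15×10³ nm.
Area A = 41.3 m².
(b) P = εσAT⁴ = 0.989×5.670×10⁻⁸×41.3×(1349)⁴ = 7.67×10⁶ W.

λ_max ≈ 2.15×10³ nm; P ≈ 7.67×10⁶ W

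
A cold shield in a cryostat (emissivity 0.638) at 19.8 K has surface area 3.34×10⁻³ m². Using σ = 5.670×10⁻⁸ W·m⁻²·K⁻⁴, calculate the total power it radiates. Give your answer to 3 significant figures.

Area A = 3.34×10⁻³ m².
P = εσAT⁴ = 0.638 × 5.670×10⁻⁸ × 3.34×10⁻³ × (19.8)⁴ = 1.86×10⁻⁵ W.

P ≈ 1.86×10⁻⁵ W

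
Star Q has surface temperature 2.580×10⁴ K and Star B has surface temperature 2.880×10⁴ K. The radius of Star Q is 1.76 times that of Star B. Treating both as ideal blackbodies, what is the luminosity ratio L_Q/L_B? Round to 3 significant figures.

L_Q/L_B ≈ 1.99

L ∝ R²T⁴, so L_Q/L_B = (R_Q/R_B)²(T_Q/T_B)⁴ = (1.76)² × (2.580×10⁴/2.880×10⁴)⁴ = 3.0976 × 0.644034 = 1.99.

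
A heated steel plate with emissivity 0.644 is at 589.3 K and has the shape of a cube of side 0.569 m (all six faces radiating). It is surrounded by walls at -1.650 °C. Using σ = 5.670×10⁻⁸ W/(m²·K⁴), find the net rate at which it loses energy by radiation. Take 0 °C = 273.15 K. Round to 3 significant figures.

Net loss ≈ 8.17×10³ W

Surroundings: T = -1.650 °C + 273.15 = 271.500 K.
Area A = 6s² = 6×(0.569 m)² = 1.94257 m².
Net radiated power P_net = εσA(T⁴ − T₀⁴) = 0.644×5.670×10⁻⁸×1.94257×(589.3⁴ − 271.500⁴).
T⁴ − T₀⁴ = 1.20600×10¹¹ − 5.43350×10⁹ = 1.15166×10¹¹ K⁴, so P_net = 8.17×10³ W.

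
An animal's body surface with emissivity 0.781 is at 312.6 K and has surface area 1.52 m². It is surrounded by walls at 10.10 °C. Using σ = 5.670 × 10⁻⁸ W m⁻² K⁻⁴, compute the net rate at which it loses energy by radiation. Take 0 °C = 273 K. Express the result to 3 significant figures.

Net loss ≈ 210 W

Surroundings: T = 10.10 °C + 273 = 283.10 K.
Area A = 1.52 m².
Net radiated power P_net = εσA(T⁴ − T₀⁴) = 0.781×5.670×10⁻⁸×1.52×(312.6⁴ − 283.10⁴).
T⁴ − T₀⁴ = 9.54896×10⁹ − 6.42332×10⁹ = 3.12564×10⁹ K⁴, so P_net = 210 W.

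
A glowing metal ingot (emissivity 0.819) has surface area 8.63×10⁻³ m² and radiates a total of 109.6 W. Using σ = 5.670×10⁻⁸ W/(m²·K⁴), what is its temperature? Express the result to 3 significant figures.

T ≈ 723 K

Area A = 8.63×10⁻³ m².
P = εσAT⁴ ⇒ T = (P/(εσA))^(1/4) = (109.6/(0.819×5.670×10⁻⁸×8.63×10⁻³))^(1/4) = 723 K.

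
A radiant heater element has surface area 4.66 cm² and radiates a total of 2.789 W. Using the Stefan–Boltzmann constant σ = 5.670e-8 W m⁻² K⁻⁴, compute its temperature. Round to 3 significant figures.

T ≈ 570 K

Area A = 4.66 cm² = 4.66×10⁻⁴ m².
P = σAT⁴ ⇒ T = (P/(σA))^(1/4) = (2.789/(5.670×10⁻⁸×4.66×10⁻⁴))^(1/4) = 570 K.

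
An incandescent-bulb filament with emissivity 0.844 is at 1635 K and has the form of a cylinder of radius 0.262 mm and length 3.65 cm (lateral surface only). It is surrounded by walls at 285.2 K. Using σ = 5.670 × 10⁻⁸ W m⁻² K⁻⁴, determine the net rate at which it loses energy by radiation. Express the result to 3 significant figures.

Net loss ≈ 20.5 W

Lateral area A = 2πrL = 2π×2.62×10⁻⁴×0.0365 = 6.00861×10⁻⁵ m².
Net radiated power P_net = εσA(T⁴ − T₀⁴) = 0.844×5.670×10⁻⁸×6.00861×10⁻⁵×(1635⁴ − 285.2⁴).
T⁴ − T₀⁴ = 7.14613×10¹² − 6.61604×10⁹ = 7.13951×10¹² K⁴, so P_net = 20.5 W.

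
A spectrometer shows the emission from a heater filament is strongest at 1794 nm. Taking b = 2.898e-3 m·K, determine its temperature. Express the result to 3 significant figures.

Wien's law gives T = b/λ_max = (2.898×10⁻³ m·K)/(1.794×10⁻⁶ m) = 1.62×10³ K.

T ≈ 1.62×10³ K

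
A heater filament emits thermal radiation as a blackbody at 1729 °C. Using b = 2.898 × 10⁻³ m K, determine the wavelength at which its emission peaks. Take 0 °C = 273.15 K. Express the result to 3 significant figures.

λ_max ≈ 1.45×10³ nm

T = 1729 °C + 273.15 = 2002.15 K.
Wien's displacement law: λ_max = b/T = (2.898×10⁻³ m·K)/(2002.15 K) = 1.447×10⁻⁶ m.
That is 1.45×10³ nm, in the infrared range.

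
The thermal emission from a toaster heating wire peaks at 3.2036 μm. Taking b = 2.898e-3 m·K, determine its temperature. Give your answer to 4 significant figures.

Wien's law gives T = b/λ_max = (2.898×10⁻³ m·K)/(3.2036×10⁻⁶ m) = 904.6 K.

T ≈ 904.6 K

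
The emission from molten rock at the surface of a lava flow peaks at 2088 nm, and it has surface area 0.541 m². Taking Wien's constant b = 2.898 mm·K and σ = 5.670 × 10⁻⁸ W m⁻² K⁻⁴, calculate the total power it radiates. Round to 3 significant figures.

Wien's law: T = b/λ_max = 2.898×10⁻³/2.088×10⁻⁶ = 1387.93 K.
Area A = 0.541 m².
Then P = σAT⁴ = 5.670×10⁻⁸×0.541×(1387.93)⁴ = 1.14×10⁵ W.

P ≈ 1.14×10⁵ W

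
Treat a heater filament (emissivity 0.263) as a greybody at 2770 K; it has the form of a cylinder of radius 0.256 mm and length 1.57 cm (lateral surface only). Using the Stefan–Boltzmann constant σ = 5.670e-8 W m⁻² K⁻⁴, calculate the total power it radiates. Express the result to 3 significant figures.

Lateral area A = 2πrL = 2π×2.56×10⁻⁴×0.0157 = 2.52534×10⁻⁵ m².
P = εσAT⁴ = 0.263 × 5.670×10⁻⁸ × 2.52534×10⁻⁵ × (2770)⁴ = 22.2 W.

P ≈ 22.2 W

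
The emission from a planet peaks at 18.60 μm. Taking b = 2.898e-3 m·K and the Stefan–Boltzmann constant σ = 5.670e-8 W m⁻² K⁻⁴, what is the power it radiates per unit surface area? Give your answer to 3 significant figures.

Wien's law: T = b/λ_max = 2.898×10⁻³/1.860×10⁻⁵ = 155.806 K.
Then I = σT⁴ = 5.670×10⁻⁸×(155.806)⁴ = 33.4 W/m².

I ≈ 33.4 W/m²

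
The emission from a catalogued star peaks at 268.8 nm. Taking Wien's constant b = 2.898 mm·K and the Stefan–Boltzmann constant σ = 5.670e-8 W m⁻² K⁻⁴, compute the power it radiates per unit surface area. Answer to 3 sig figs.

Wien's law: T = b/λ_max = 2.898×10⁻³/2.688×10⁻⁷ = 10781.2 K.
Then I = σT⁴ = 5.670×10⁻⁸×(10781.2)⁴ = 7.66×10⁸ W/m².

I ≈ 7.66×10⁸ W/m²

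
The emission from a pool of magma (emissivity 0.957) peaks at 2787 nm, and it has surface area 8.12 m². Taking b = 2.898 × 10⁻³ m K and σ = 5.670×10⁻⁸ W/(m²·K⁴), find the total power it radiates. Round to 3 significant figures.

Wien's law: T = b/λ_max = 2.898×10⁻³/2.787×10⁻⁶ = 1039.83 K.
Area A = 8.12 m².
Then P = εσAT⁴ = 0.957×5.670×10⁻⁸×8.12×(1039.83)⁴ = 5.15×10⁵ W.

P ≈ 5.15×10⁵ W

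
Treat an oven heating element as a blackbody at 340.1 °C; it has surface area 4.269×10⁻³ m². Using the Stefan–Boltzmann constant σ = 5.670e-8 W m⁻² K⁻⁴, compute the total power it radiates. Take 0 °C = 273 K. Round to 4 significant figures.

T = 340.1 °C + 273 = 613.1 K.
Area A = 4.269×10⁻³ m².
P = σAT⁴ = 5.670×10⁻⁸ × 4.269×10⁻³ × (613.1)⁴ = 34.20 W.

P ≈ 34.20 W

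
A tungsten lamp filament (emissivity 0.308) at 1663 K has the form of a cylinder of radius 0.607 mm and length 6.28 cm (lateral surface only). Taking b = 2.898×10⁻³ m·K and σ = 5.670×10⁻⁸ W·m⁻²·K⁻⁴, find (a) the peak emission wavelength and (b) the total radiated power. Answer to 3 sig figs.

(a) λ_max = b/T = 2.898×10⁻³/1663 = 1.743×10⁻⁶ m = 1.74 μm.
Lateral area A = 2πrL = 2π×6.07×10⁻⁴×0.0628 = 2.39513×10⁻⁴ m².
(b) P = εσAT⁴ = 0.308×5.670×10⁻⁸×2.39513×10⁻⁴×(1663)⁴ = 32.0 W.

λ_max ≈ 1.74 μm; P ≈ 32.0 W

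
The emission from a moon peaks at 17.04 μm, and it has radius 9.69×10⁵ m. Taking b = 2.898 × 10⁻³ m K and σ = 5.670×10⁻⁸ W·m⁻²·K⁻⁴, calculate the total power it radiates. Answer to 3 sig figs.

P ≈ 5.60×10¹⁴ W

Wien's law: T = b/λ_max = 2.898×10⁻³/1.704×10⁻⁵ = 170.070 K.
Surface area A = 4πR² = 4π(9.69×10⁵ m)² = 1.17993×10¹³ m².
Then P = σAT⁴ = 5.670×10⁻⁸×1.17993×10¹³×(170.070)⁴ = 5.60×10¹⁴ W.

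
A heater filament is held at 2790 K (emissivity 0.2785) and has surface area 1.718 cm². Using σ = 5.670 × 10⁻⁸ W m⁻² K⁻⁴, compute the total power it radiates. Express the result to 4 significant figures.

Area A = 1.718 cm² = 1.718×10⁻⁴ m².
P = εσAT⁴ = 0.2785 × 5.670×10⁻⁸ × 1.718×10⁻⁴ × (2790)⁴ = 164.4 W.

P ≈ 164.4 W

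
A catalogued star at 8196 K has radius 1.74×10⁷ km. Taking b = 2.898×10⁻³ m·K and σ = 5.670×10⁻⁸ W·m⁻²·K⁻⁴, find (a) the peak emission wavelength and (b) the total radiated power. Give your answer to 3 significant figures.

λ_max ≈ 354 nm; P ≈ 9.73×10²⁹ W

(a) λ_max = b/T = 2.898×10⁻³/8196 = 3.536×10⁻⁷ m = 354 nm.
Surface area A = 4πR² = 4π(1.74×10¹⁰ m)² = 3.80459×10²¹ m².
(b) P = σAT⁴ = 5.670×10⁻⁸×3.80459×10²¹×(8196)⁴ = 9.73×10²⁹ W.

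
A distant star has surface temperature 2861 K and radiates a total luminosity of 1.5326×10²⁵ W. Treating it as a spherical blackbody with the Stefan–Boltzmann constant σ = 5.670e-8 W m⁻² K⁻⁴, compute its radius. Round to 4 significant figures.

L = 4πR²σT⁴ ⇒ R = √(L/(4πσT⁴)).
σT⁴ = 3.79887×10⁶ W/m², so R = √(1.5326×10²⁵/(4π×3.79887×10⁶)) = 5.666×10⁸ m.

R ≈ 5.666×10⁸ m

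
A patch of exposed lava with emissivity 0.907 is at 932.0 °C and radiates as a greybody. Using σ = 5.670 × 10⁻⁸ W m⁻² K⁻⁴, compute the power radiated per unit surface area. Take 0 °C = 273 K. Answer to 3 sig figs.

I ≈ 1.08×10⁵ W/m²

T = 932.0 °C + 273 = 1205.0 K.
Stefan–Boltzmann: I = εσT⁴ = 0.907 × 5.670×10⁻⁸ × (1205.0)⁴ = 1.08×10⁵ W/m².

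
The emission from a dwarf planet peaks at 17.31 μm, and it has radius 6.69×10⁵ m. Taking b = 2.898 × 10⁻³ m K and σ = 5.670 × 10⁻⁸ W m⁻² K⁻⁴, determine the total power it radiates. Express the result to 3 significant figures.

P ≈ 2.51×10¹⁴ W

Wien's law: T = b/λ_max = 2.898×10⁻³/1.731×10⁻⁵ = 167.418 K.
Surface area A = 4πR² = 4π(6.69×10⁵ m)² = 5.62422×10¹² m².
Then P = σAT⁴ = 5.670×10⁻⁸×5.62422×10¹²×(167.418)⁴ = 2.51×10¹⁴ W.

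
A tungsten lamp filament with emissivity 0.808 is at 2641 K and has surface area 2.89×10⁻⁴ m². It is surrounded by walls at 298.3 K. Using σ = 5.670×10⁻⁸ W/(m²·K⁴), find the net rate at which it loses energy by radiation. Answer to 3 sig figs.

Net loss ≈ 644 W

Area A = 2.89×10⁻⁴ m².
Net radiated power P_net = εσA(T⁴ − T₀⁴) = 0.808×5.670×10⁻⁸×2.89×10⁻⁴×(2641⁴ − 298.3⁴).
T⁴ − T₀⁴ = 4.86490×10¹³ − 7.91795×10⁹ = 4.86411×10¹³ K⁴, so P_net = 644 W.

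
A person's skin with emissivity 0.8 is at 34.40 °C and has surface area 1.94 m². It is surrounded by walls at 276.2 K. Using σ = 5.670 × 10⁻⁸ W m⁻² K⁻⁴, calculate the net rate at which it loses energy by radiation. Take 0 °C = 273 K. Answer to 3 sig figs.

Net loss ≈ 274 W

T = 34.40 °C + 273 = 307.40 K.
Area A = 1.94 m².
Net radiated power P_net = εσA(T⁴ − T₀⁴) = 0.8×5.670×10⁻⁸×1.94×(307.40⁴ − 276.2⁴).
T⁴ − T₀⁴ = 8.92926×10⁹ − 5.81962×10⁹ = 3.10964×10⁹ K⁴, so P_net = 274 W.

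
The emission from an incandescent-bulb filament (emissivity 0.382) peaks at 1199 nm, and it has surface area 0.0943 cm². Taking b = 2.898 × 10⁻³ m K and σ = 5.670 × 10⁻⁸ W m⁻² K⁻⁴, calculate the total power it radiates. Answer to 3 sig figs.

P ≈ 6.97 W

Wien's law: T = b/λ_max = 2.898×10⁻³/1.199×10⁻⁶ = 2417.01 K.
Area A = 0.0943 cm² = 9.43×10⁻⁶ m².
Then P = εσAT⁴ = 0.382×5.670×10⁻⁸×9.43×10⁻⁶×(2417.01)⁴ = 6.97 W.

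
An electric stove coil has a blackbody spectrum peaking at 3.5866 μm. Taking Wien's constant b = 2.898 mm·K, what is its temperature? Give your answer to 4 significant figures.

Wien's law gives T = b/λ_max = (2.898×10⁻³ m·K)/(3.5866×10⁻⁶ m) = 808.0 K.

T ≈ 808.0 K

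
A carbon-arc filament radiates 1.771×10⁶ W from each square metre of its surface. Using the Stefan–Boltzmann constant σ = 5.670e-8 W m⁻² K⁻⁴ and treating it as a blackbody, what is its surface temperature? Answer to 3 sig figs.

T ≈ 2.36×10³ K

I = σT⁴, so T = (I/σ)^(1/4) = (1.771×10⁶/(5.670×10⁻⁸))^(1/4) = 2.36×10³ K.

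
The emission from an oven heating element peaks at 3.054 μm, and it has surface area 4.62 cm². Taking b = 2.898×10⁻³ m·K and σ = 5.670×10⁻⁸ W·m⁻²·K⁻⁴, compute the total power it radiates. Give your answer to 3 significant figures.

P ≈ 21.2 W

Wien's law: T = b/λ_max = 2.898×10⁻³/3.054×10⁻⁶ = 948.919 K.
Area A = 4.62 cm² = 4.62×10⁻⁴ m².
Then P = σAT⁴ = 5.670×10⁻⁸×4.62×10⁻⁴×(948.919)⁴ = 21.2 W.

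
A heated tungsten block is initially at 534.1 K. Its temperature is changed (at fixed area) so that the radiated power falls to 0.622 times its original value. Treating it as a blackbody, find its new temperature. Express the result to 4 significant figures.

P ∝ T⁴, so T₂/T₁ = (P₂/P₁)^(1/4) = (0.622)^(1/4) = 0.888071.
T₂ = 534.1 × 0.888071 = 474.3 K.

T₂ ≈ 474.3 K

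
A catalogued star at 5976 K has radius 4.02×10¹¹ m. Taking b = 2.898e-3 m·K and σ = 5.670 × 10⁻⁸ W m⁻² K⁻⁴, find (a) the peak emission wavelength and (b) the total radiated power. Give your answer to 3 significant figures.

λ_max ≈ 0.485 μm; P ≈ 1.47×10³² W

(a) λ_max = b/T = 2.898×10⁻³/5976 = 4.849×10⁻⁷ m = 0.485 μm.
Surface area A = 4πR² = 4π(4.02×10¹¹ m)² = 2.03078×10²⁴ m².
(b) P = σAT⁴ = 5.670×10⁻⁸×2.03078×10²⁴×(5976)⁴ = 1.47×10³² W.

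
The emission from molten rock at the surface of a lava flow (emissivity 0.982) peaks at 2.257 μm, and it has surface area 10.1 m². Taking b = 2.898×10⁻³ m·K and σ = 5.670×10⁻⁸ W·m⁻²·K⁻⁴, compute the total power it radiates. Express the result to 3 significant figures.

P ≈ 1.53×10⁶ W

Wien's law: T = b/λ_max = 2.898×10⁻³/2.257×10⁻⁶ = 1284.01 K.
Area A = 10.1 m².
Then P = εσAT⁴ = 0.982×5.670×10⁻⁸×10.1×(1284.01)⁴ = 1.53×10⁶ W.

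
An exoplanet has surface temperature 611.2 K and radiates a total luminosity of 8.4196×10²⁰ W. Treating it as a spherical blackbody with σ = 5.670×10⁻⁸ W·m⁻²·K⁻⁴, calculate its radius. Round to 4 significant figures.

L = 4πR²σT⁴ ⇒ R = √(L/(4πσT⁴)).
σT⁴ = 7912.55 W/m², so R = √(8.4196×10²⁰/(4π×7912.55)) = 9.202×10⁷ m.

R ≈ 9.202×10⁷ m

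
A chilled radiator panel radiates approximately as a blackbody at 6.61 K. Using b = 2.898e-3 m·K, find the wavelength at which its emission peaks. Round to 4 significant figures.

Wien's displacement law: λ_max = b/T = (2.898×10⁻³ m·K)/(6.61 K) = 4.3843×10⁻⁴ m.
That is 4.384×10⁻⁴ m, in the infrared range.

λ_max ≈ 4.384×10⁻⁴ m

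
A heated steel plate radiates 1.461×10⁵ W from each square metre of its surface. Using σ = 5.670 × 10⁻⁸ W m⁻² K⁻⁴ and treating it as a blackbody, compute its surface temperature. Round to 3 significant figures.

I = σT⁴, so T = (I/σ)^(1/4) = (1.461×10⁵/(5.670×10⁻⁸))^(1/4) = 1.27×10³ K.

T ≈ 1.27×10³ K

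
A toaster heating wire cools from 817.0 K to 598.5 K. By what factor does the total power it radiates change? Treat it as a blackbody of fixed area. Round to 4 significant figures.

P₂/P₁ ≈ 0.2880

P ∝ T⁴, so P₂/P₁ = (T₂/T₁)⁴ = (598.5/817.0)⁴ = (0.732558)⁴ = 0.2880.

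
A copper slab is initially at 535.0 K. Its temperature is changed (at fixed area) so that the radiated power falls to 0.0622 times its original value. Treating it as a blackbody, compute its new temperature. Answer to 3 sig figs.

P ∝ T⁴, so T₂/T₁ = (P₂/P₁)^(1/4) = (0.0622)^(1/4) = 0.499399.
T₂ = 535.0 × 0.499399 = 267 K.

T₂ ≈ 267 K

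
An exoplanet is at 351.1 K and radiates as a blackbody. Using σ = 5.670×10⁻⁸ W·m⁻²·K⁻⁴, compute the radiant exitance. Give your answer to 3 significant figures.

I ≈ 862 W/m²

Stefan–Boltzmann: I = σT⁴ = 5.670×10⁻⁸ × (351.1)⁴ = 862 W/m².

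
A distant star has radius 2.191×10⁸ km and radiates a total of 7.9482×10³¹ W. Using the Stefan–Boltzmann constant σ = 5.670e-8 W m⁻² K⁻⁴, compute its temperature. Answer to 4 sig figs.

Surface area A = 4πR² = 4π(2.191×10¹¹ m)² = 6.03246×10²³ m².
P = σAT⁴ ⇒ T = (P/(σA))^(1/4) = (7.9482×10³¹/(5.670×10⁻⁸×6.03246×10²³))^(1/4) = 6943 K.

T ≈ 6943 K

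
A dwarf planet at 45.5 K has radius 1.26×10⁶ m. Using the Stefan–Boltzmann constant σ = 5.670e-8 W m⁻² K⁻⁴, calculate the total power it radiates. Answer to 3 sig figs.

Surface area A = 4πR² = 4π(1.26×10⁶ m)² = 1.99504×10¹³ m².
P = σAT⁴ = 5.670×10⁻⁸ × 1.99504×10¹³ × (45.5)⁴ = 4.85×10¹² W.

P ≈ 4.85×10¹² W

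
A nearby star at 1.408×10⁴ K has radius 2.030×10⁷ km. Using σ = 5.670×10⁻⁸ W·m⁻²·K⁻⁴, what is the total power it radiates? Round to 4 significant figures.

Surface area A = 4πR² = 4π(2.030×10¹⁰ m)² = 5.17848×10²¹ m².
P = σAT⁴ = 5.670×10⁻⁸ × 5.17848×10²¹ × (1.408×10⁴)⁴ = 1.154×10³¹ W.

P ≈ 1.154×10³¹ W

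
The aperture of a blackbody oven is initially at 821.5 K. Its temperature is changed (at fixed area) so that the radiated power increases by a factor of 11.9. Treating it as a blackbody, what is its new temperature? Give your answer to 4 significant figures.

T₂ ≈ 1526 K

P ∝ T⁴, so T₂/T₁ = (P₂/P₁)^(1/4) = (11.9)^(1/4) = 1.85732.
T₂ = 821.5 × 1.85732 = 1526 K.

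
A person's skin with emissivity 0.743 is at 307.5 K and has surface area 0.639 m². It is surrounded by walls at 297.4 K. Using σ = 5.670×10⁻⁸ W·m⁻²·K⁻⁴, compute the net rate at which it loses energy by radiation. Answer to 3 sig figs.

Net loss ≈ 30.1 W

Area A = 0.639 m².
Net radiated power P_net = εσA(T⁴ − T₀⁴) = 0.743×5.670×10⁻⁸×0.639×(307.5⁴ − 297.4⁴).
T⁴ − T₀⁴ = 8.94088×10⁹ − 7.82283×10⁹ = 1.11805×10⁹ K⁴, so P_net = 30.1 W.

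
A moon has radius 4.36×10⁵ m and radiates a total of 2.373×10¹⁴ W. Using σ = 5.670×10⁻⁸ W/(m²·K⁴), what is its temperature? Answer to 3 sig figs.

Surface area A = 4πR² = 4π(4.36×10⁵ m)² = 2.38882×10¹² m².
P = σAT⁴ ⇒ T = (P/(σA))^(1/4) = (2.373×10¹⁴/(5.670×10⁻⁸×2.38882×10¹²))^(1/4) = 205 K.

T ≈ 205 K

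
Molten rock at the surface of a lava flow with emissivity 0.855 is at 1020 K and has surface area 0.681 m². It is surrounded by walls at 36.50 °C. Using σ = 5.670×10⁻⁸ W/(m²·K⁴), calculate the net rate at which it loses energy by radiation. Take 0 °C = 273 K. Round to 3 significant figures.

Surroundings: T = 36.50 °C + 273 = 309.50 K.
Area A = 0.681 m².
Net radiated power P_net = εσA(T⁴ − T₀⁴) = 0.855×5.670×10⁻⁸×0.681×(1020⁴ − 309.50⁴).
T⁴ − T₀⁴ = 1.08243×10¹² − 9.17577×10⁹ = 1.07325×10¹² K⁴, so P_net = 3.54×10⁴ W.

Net loss ≈ 3.54×10⁴ W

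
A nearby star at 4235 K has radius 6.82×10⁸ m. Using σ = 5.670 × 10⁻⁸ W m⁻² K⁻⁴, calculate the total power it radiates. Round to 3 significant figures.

Surface area A = 4πR² = 4π(6.82×10⁸ m)² = 5.84492×10¹⁸ m².
P = σAT⁴ = 5.670×10⁻⁸ × 5.84492×10¹⁸ × (4235)⁴ = 1.07×10²⁶ W.

P ≈ 1.07×10²⁶ W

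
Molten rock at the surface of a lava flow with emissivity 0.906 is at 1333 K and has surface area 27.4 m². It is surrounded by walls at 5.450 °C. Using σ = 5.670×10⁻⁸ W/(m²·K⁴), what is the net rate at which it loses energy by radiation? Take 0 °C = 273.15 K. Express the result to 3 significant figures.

Net loss ≈ 4.44×10⁶ W

Surroundings: T = 5.450 °C + 273.15 = 278.600 K.
Area A = 27.4 m².
Net radiated power P_net = εσA(T⁴ − T₀⁴) = 0.906×5.670×10⁻⁸×27.4×(1333⁴ − 278.600⁴).
T⁴ − T₀⁴ = 3.15733×10¹² − 6.02455×10⁹ = 3.15131×10¹² K⁴, so P_net = 4.44×10⁶ W.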